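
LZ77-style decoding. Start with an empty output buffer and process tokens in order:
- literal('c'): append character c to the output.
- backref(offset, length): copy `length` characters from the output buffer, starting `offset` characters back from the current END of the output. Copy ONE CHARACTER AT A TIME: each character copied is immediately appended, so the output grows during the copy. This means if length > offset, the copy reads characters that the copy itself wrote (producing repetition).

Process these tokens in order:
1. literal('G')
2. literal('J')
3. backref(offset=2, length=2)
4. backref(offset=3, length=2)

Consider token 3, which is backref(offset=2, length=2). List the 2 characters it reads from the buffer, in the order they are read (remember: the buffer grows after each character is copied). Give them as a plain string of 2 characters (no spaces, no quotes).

Token 1: literal('G'). Output: "G"
Token 2: literal('J'). Output: "GJ"
Token 3: backref(off=2, len=2). Buffer before: "GJ" (len 2)
  byte 1: read out[0]='G', append. Buffer now: "GJG"
  byte 2: read out[1]='J', append. Buffer now: "GJGJ"

Answer: GJ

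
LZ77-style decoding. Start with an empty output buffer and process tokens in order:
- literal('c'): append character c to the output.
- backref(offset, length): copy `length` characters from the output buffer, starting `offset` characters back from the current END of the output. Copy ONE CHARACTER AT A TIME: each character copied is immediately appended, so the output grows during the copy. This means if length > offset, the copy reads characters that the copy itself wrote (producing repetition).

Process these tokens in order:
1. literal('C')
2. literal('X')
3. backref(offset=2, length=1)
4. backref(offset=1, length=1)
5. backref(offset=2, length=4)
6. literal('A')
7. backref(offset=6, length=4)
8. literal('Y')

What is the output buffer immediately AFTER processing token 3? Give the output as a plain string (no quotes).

Answer: CXC

Derivation:
Token 1: literal('C'). Output: "C"
Token 2: literal('X'). Output: "CX"
Token 3: backref(off=2, len=1). Copied 'C' from pos 0. Output: "CXC"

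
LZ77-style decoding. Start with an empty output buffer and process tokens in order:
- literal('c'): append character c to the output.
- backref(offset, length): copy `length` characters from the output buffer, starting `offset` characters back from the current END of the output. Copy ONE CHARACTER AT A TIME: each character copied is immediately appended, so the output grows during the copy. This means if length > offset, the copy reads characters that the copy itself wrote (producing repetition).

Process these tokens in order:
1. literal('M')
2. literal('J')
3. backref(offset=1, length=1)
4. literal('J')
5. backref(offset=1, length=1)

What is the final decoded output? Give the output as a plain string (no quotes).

Token 1: literal('M'). Output: "M"
Token 2: literal('J'). Output: "MJ"
Token 3: backref(off=1, len=1). Copied 'J' from pos 1. Output: "MJJ"
Token 4: literal('J'). Output: "MJJJ"
Token 5: backref(off=1, len=1). Copied 'J' from pos 3. Output: "MJJJJ"

Answer: MJJJJ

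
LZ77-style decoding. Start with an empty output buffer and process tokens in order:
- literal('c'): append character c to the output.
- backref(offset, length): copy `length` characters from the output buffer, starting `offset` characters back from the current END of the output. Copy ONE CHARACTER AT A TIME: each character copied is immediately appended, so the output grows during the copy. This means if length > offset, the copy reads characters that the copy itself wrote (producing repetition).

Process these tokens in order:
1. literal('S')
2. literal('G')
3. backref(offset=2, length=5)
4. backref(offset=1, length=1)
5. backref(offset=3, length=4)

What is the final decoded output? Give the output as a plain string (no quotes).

Token 1: literal('S'). Output: "S"
Token 2: literal('G'). Output: "SG"
Token 3: backref(off=2, len=5) (overlapping!). Copied 'SGSGS' from pos 0. Output: "SGSGSGS"
Token 4: backref(off=1, len=1). Copied 'S' from pos 6. Output: "SGSGSGSS"
Token 5: backref(off=3, len=4) (overlapping!). Copied 'GSSG' from pos 5. Output: "SGSGSGSSGSSG"

Answer: SGSGSGSSGSSG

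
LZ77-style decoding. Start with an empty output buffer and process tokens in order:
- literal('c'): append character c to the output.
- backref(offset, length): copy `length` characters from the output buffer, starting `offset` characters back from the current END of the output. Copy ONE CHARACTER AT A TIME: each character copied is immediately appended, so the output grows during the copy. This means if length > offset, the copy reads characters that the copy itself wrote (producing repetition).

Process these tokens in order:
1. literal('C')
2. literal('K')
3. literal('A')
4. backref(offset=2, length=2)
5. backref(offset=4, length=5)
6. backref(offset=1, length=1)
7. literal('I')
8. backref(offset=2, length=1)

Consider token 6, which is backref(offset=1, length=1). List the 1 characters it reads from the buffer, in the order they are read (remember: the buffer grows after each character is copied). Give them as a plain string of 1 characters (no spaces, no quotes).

Token 1: literal('C'). Output: "C"
Token 2: literal('K'). Output: "CK"
Token 3: literal('A'). Output: "CKA"
Token 4: backref(off=2, len=2). Copied 'KA' from pos 1. Output: "CKAKA"
Token 5: backref(off=4, len=5) (overlapping!). Copied 'KAKAK' from pos 1. Output: "CKAKAKAKAK"
Token 6: backref(off=1, len=1). Buffer before: "CKAKAKAKAK" (len 10)
  byte 1: read out[9]='K', append. Buffer now: "CKAKAKAKAKK"

Answer: K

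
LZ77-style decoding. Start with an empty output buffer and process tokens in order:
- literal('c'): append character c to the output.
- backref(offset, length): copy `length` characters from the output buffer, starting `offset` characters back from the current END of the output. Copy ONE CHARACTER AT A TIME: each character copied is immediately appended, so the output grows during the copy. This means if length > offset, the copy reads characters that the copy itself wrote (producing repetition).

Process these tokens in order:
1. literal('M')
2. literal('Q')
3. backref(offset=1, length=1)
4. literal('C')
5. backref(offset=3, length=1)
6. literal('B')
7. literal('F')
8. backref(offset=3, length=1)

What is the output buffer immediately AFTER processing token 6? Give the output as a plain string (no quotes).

Token 1: literal('M'). Output: "M"
Token 2: literal('Q'). Output: "MQ"
Token 3: backref(off=1, len=1). Copied 'Q' from pos 1. Output: "MQQ"
Token 4: literal('C'). Output: "MQQC"
Token 5: backref(off=3, len=1). Copied 'Q' from pos 1. Output: "MQQCQ"
Token 6: literal('B'). Output: "MQQCQB"

Answer: MQQCQB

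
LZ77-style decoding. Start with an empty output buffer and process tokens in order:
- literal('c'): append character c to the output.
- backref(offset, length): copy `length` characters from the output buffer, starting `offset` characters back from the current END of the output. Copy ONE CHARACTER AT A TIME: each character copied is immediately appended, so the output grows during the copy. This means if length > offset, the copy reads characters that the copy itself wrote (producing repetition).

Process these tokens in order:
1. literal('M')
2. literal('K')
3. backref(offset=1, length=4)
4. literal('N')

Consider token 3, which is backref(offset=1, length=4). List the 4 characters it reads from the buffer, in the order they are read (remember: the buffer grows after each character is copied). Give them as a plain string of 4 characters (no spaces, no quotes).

Token 1: literal('M'). Output: "M"
Token 2: literal('K'). Output: "MK"
Token 3: backref(off=1, len=4). Buffer before: "MK" (len 2)
  byte 1: read out[1]='K', append. Buffer now: "MKK"
  byte 2: read out[2]='K', append. Buffer now: "MKKK"
  byte 3: read out[3]='K', append. Buffer now: "MKKKK"
  byte 4: read out[4]='K', append. Buffer now: "MKKKKK"

Answer: KKKK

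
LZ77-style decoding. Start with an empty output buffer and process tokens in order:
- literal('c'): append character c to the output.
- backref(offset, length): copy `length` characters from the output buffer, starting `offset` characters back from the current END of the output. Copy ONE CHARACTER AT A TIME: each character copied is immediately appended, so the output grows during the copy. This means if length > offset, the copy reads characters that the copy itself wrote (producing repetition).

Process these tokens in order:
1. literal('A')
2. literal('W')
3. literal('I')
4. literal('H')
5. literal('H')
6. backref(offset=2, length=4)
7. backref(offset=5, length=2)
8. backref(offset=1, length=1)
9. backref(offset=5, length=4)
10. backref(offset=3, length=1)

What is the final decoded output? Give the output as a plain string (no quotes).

Answer: AWIHHHHHHHHHHHHHH

Derivation:
Token 1: literal('A'). Output: "A"
Token 2: literal('W'). Output: "AW"
Token 3: literal('I'). Output: "AWI"
Token 4: literal('H'). Output: "AWIH"
Token 5: literal('H'). Output: "AWIHH"
Token 6: backref(off=2, len=4) (overlapping!). Copied 'HHHH' from pos 3. Output: "AWIHHHHHH"
Token 7: backref(off=5, len=2). Copied 'HH' from pos 4. Output: "AWIHHHHHHHH"
Token 8: backref(off=1, len=1). Copied 'H' from pos 10. Output: "AWIHHHHHHHHH"
Token 9: backref(off=5, len=4). Copied 'HHHH' from pos 7. Output: "AWIHHHHHHHHHHHHH"
Token 10: backref(off=3, len=1). Copied 'H' from pos 13. Output: "AWIHHHHHHHHHHHHHH"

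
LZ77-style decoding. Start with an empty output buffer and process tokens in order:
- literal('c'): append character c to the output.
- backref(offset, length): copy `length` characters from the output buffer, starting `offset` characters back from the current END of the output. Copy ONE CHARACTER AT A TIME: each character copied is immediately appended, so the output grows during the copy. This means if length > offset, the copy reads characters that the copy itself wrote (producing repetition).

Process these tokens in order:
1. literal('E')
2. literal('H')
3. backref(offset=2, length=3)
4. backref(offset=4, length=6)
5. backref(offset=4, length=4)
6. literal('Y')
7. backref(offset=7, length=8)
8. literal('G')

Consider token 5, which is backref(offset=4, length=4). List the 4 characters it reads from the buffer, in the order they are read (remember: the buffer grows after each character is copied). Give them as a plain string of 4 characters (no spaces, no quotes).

Token 1: literal('E'). Output: "E"
Token 2: literal('H'). Output: "EH"
Token 3: backref(off=2, len=3) (overlapping!). Copied 'EHE' from pos 0. Output: "EHEHE"
Token 4: backref(off=4, len=6) (overlapping!). Copied 'HEHEHE' from pos 1. Output: "EHEHEHEHEHE"
Token 5: backref(off=4, len=4). Buffer before: "EHEHEHEHEHE" (len 11)
  byte 1: read out[7]='H', append. Buffer now: "EHEHEHEHEHEH"
  byte 2: read out[8]='E', append. Buffer now: "EHEHEHEHEHEHE"
  byte 3: read out[9]='H', append. Buffer now: "EHEHEHEHEHEHEH"
  byte 4: read out[10]='E', append. Buffer now: "EHEHEHEHEHEHEHE"

Answer: HEHE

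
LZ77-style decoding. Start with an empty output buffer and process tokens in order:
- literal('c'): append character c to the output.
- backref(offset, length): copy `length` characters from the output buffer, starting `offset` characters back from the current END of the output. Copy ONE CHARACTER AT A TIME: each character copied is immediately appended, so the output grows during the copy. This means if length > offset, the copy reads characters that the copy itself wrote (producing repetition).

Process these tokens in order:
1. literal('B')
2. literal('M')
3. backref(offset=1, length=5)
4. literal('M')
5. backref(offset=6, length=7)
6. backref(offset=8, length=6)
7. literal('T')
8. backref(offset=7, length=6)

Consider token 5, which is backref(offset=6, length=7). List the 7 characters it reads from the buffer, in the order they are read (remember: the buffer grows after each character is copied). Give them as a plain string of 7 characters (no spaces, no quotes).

Token 1: literal('B'). Output: "B"
Token 2: literal('M'). Output: "BM"
Token 3: backref(off=1, len=5) (overlapping!). Copied 'MMMMM' from pos 1. Output: "BMMMMMM"
Token 4: literal('M'). Output: "BMMMMMMM"
Token 5: backref(off=6, len=7). Buffer before: "BMMMMMMM" (len 8)
  byte 1: read out[2]='M', append. Buffer now: "BMMMMMMMM"
  byte 2: read out[3]='M', append. Buffer now: "BMMMMMMMMM"
  byte 3: read out[4]='M', append. Buffer now: "BMMMMMMMMMM"
  byte 4: read out[5]='M', append. Buffer now: "BMMMMMMMMMMM"
  byte 5: read out[6]='M', append. Buffer now: "BMMMMMMMMMMMM"
  byte 6: read out[7]='M', append. Buffer now: "BMMMMMMMMMMMMM"
  byte 7: read out[8]='M', append. Buffer now: "BMMMMMMMMMMMMMM"

Answer: MMMMMMM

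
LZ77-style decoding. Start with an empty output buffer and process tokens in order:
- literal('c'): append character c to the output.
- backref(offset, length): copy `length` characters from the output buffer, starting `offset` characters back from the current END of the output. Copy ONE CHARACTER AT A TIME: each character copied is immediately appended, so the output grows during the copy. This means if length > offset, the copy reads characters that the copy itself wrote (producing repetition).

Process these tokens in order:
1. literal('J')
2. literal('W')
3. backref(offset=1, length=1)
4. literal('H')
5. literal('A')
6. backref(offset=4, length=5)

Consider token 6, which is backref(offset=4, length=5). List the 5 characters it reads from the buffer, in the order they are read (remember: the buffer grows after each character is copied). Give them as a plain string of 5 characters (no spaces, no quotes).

Token 1: literal('J'). Output: "J"
Token 2: literal('W'). Output: "JW"
Token 3: backref(off=1, len=1). Copied 'W' from pos 1. Output: "JWW"
Token 4: literal('H'). Output: "JWWH"
Token 5: literal('A'). Output: "JWWHA"
Token 6: backref(off=4, len=5). Buffer before: "JWWHA" (len 5)
  byte 1: read out[1]='W', append. Buffer now: "JWWHAW"
  byte 2: read out[2]='W', append. Buffer now: "JWWHAWW"
  byte 3: read out[3]='H', append. Buffer now: "JWWHAWWH"
  byte 4: read out[4]='A', append. Buffer now: "JWWHAWWHA"
  byte 5: read out[5]='W', append. Buffer now: "JWWHAWWHAW"

Answer: WWHAW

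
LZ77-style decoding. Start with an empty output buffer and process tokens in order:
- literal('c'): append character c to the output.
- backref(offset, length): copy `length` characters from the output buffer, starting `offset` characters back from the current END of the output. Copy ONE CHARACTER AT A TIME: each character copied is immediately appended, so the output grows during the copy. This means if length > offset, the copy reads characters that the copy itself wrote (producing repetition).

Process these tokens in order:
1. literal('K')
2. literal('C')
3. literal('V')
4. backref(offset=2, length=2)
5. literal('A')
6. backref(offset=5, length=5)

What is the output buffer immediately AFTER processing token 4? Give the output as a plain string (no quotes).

Token 1: literal('K'). Output: "K"
Token 2: literal('C'). Output: "KC"
Token 3: literal('V'). Output: "KCV"
Token 4: backref(off=2, len=2). Copied 'CV' from pos 1. Output: "KCVCV"

Answer: KCVCV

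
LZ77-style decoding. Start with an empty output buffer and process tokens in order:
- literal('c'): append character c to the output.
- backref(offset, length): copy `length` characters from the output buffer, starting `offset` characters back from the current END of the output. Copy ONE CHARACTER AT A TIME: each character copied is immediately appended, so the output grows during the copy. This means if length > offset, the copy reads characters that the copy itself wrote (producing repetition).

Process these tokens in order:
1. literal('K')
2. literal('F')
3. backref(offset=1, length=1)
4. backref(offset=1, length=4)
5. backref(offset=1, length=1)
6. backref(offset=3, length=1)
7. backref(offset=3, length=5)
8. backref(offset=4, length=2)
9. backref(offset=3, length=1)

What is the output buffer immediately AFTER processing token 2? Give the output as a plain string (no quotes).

Token 1: literal('K'). Output: "K"
Token 2: literal('F'). Output: "KF"

Answer: KF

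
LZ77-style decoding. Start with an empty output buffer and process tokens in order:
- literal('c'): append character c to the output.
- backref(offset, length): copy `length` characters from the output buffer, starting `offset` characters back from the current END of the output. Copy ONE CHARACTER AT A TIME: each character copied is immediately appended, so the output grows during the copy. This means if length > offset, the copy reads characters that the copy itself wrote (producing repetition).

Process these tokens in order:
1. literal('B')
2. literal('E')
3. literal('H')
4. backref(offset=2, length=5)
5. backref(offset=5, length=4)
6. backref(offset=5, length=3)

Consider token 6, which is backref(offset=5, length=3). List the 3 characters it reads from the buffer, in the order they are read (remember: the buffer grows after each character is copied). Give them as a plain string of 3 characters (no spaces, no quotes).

Answer: EEH

Derivation:
Token 1: literal('B'). Output: "B"
Token 2: literal('E'). Output: "BE"
Token 3: literal('H'). Output: "BEH"
Token 4: backref(off=2, len=5) (overlapping!). Copied 'EHEHE' from pos 1. Output: "BEHEHEHE"
Token 5: backref(off=5, len=4). Copied 'EHEH' from pos 3. Output: "BEHEHEHEEHEH"
Token 6: backref(off=5, len=3). Buffer before: "BEHEHEHEEHEH" (len 12)
  byte 1: read out[7]='E', append. Buffer now: "BEHEHEHEEHEHE"
  byte 2: read out[8]='E', append. Buffer now: "BEHEHEHEEHEHEE"
  byte 3: read out[9]='H', append. Buffer now: "BEHEHEHEEHEHEEH"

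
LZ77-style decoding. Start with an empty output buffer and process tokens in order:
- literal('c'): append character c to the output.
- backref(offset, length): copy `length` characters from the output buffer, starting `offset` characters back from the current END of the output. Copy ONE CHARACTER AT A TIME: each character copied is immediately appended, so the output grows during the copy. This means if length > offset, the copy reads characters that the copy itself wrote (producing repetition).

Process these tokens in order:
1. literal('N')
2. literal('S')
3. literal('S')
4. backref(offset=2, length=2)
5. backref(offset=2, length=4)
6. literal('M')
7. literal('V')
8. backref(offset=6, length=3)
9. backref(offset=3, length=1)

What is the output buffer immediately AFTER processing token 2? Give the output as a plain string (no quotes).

Token 1: literal('N'). Output: "N"
Token 2: literal('S'). Output: "NS"

Answer: NS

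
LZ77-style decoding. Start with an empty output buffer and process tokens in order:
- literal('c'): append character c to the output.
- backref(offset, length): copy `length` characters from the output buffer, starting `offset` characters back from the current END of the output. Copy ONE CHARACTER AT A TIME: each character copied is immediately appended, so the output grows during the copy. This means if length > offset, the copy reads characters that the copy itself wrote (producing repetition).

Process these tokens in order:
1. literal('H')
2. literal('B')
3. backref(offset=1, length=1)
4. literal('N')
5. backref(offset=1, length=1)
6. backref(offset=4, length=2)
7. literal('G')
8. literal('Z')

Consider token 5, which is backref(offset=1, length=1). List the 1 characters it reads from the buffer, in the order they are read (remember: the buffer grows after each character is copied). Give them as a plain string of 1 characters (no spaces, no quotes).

Answer: N

Derivation:
Token 1: literal('H'). Output: "H"
Token 2: literal('B'). Output: "HB"
Token 3: backref(off=1, len=1). Copied 'B' from pos 1. Output: "HBB"
Token 4: literal('N'). Output: "HBBN"
Token 5: backref(off=1, len=1). Buffer before: "HBBN" (len 4)
  byte 1: read out[3]='N', append. Buffer now: "HBBNN"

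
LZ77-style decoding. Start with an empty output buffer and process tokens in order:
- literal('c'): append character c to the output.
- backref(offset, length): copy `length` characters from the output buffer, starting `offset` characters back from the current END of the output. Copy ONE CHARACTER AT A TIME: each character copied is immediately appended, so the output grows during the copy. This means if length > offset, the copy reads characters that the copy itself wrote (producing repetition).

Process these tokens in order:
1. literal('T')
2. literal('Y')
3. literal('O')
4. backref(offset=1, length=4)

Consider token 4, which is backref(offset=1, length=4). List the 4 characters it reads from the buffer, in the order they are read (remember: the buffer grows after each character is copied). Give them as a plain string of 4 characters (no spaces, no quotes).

Answer: OOOO

Derivation:
Token 1: literal('T'). Output: "T"
Token 2: literal('Y'). Output: "TY"
Token 3: literal('O'). Output: "TYO"
Token 4: backref(off=1, len=4). Buffer before: "TYO" (len 3)
  byte 1: read out[2]='O', append. Buffer now: "TYOO"
  byte 2: read out[3]='O', append. Buffer now: "TYOOO"
  byte 3: read out[4]='O', append. Buffer now: "TYOOOO"
  byte 4: read out[5]='O', append. Buffer now: "TYOOOOO"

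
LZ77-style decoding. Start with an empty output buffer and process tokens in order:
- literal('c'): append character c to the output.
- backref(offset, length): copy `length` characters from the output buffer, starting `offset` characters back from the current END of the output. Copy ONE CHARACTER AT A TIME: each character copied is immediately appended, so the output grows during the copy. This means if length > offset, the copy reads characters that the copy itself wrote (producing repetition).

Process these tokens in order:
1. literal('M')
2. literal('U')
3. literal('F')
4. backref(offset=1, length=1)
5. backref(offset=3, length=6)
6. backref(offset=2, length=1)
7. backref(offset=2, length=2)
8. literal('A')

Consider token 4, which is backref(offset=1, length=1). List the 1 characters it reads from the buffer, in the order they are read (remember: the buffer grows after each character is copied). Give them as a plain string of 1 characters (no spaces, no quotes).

Answer: F

Derivation:
Token 1: literal('M'). Output: "M"
Token 2: literal('U'). Output: "MU"
Token 3: literal('F'). Output: "MUF"
Token 4: backref(off=1, len=1). Buffer before: "MUF" (len 3)
  byte 1: read out[2]='F', append. Buffer now: "MUFF"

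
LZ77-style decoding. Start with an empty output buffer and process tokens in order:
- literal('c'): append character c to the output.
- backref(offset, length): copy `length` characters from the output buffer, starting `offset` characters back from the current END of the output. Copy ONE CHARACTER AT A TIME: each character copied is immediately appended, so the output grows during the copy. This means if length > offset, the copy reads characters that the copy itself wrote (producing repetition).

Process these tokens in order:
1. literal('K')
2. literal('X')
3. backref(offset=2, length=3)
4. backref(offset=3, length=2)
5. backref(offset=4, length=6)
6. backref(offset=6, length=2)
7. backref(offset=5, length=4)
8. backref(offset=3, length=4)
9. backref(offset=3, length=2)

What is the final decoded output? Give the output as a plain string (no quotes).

Answer: KXKXKKXXKKXXKXKXXKXXKXXKX

Derivation:
Token 1: literal('K'). Output: "K"
Token 2: literal('X'). Output: "KX"
Token 3: backref(off=2, len=3) (overlapping!). Copied 'KXK' from pos 0. Output: "KXKXK"
Token 4: backref(off=3, len=2). Copied 'KX' from pos 2. Output: "KXKXKKX"
Token 5: backref(off=4, len=6) (overlapping!). Copied 'XKKXXK' from pos 3. Output: "KXKXKKXXKKXXK"
Token 6: backref(off=6, len=2). Copied 'XK' from pos 7. Output: "KXKXKKXXKKXXKXK"
Token 7: backref(off=5, len=4). Copied 'XXKX' from pos 10. Output: "KXKXKKXXKKXXKXKXXKX"
Token 8: backref(off=3, len=4) (overlapping!). Copied 'XKXX' from pos 16. Output: "KXKXKKXXKKXXKXKXXKXXKXX"
Token 9: backref(off=3, len=2). Copied 'KX' from pos 20. Output: "KXKXKKXXKKXXKXKXXKXXKXXKX"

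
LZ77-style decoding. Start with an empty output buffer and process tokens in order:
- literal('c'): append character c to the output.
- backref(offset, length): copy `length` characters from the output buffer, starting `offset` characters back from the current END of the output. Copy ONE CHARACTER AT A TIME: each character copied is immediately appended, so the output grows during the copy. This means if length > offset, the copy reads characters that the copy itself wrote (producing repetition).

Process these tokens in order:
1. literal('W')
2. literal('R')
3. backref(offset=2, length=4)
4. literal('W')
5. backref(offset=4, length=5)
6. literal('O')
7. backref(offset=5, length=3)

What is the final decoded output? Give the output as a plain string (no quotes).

Answer: WRWRWRWRWRWROWRW

Derivation:
Token 1: literal('W'). Output: "W"
Token 2: literal('R'). Output: "WR"
Token 3: backref(off=2, len=4) (overlapping!). Copied 'WRWR' from pos 0. Output: "WRWRWR"
Token 4: literal('W'). Output: "WRWRWRW"
Token 5: backref(off=4, len=5) (overlapping!). Copied 'RWRWR' from pos 3. Output: "WRWRWRWRWRWR"
Token 6: literal('O'). Output: "WRWRWRWRWRWRO"
Token 7: backref(off=5, len=3). Copied 'WRW' from pos 8. Output: "WRWRWRWRWRWROWRW"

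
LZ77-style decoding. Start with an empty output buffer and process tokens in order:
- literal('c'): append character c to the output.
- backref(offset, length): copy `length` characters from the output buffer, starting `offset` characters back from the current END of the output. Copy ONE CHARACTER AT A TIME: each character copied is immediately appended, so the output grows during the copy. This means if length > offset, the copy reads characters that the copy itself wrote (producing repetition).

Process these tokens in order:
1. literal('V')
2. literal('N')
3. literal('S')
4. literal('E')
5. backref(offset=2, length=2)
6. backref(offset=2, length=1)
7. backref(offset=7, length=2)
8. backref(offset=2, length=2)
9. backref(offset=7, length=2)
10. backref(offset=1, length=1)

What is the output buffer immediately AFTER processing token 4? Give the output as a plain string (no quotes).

Answer: VNSE

Derivation:
Token 1: literal('V'). Output: "V"
Token 2: literal('N'). Output: "VN"
Token 3: literal('S'). Output: "VNS"
Token 4: literal('E'). Output: "VNSE"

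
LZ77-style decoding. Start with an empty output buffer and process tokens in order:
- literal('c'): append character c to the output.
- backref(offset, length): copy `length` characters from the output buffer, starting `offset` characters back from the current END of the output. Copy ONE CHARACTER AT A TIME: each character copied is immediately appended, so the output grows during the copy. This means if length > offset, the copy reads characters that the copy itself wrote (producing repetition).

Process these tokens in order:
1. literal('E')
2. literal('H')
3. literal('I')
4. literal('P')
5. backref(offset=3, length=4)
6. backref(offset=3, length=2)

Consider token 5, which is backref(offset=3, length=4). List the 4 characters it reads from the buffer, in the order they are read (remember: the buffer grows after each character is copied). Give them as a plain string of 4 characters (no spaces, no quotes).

Token 1: literal('E'). Output: "E"
Token 2: literal('H'). Output: "EH"
Token 3: literal('I'). Output: "EHI"
Token 4: literal('P'). Output: "EHIP"
Token 5: backref(off=3, len=4). Buffer before: "EHIP" (len 4)
  byte 1: read out[1]='H', append. Buffer now: "EHIPH"
  byte 2: read out[2]='I', append. Buffer now: "EHIPHI"
  byte 3: read out[3]='P', append. Buffer now: "EHIPHIP"
  byte 4: read out[4]='H', append. Buffer now: "EHIPHIPH"

Answer: HIPH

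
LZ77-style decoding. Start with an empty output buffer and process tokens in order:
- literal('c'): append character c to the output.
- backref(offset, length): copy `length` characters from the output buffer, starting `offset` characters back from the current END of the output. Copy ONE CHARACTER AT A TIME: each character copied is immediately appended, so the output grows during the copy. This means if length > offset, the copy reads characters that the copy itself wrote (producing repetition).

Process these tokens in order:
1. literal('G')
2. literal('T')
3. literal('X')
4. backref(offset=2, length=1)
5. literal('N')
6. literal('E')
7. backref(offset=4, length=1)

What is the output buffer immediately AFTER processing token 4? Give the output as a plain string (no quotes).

Answer: GTXT

Derivation:
Token 1: literal('G'). Output: "G"
Token 2: literal('T'). Output: "GT"
Token 3: literal('X'). Output: "GTX"
Token 4: backref(off=2, len=1). Copied 'T' from pos 1. Output: "GTXT"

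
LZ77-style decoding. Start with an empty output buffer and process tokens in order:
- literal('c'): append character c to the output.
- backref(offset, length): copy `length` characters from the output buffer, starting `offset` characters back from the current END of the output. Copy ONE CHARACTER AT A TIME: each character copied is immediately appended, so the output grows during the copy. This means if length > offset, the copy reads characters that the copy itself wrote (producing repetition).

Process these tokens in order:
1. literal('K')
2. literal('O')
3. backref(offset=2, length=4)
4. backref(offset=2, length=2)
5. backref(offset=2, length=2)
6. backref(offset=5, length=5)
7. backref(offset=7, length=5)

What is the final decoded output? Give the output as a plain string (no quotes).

Token 1: literal('K'). Output: "K"
Token 2: literal('O'). Output: "KO"
Token 3: backref(off=2, len=4) (overlapping!). Copied 'KOKO' from pos 0. Output: "KOKOKO"
Token 4: backref(off=2, len=2). Copied 'KO' from pos 4. Output: "KOKOKOKO"
Token 5: backref(off=2, len=2). Copied 'KO' from pos 6. Output: "KOKOKOKOKO"
Token 6: backref(off=5, len=5). Copied 'OKOKO' from pos 5. Output: "KOKOKOKOKOOKOKO"
Token 7: backref(off=7, len=5). Copied 'KOOKO' from pos 8. Output: "KOKOKOKOKOOKOKOKOOKO"

Answer: KOKOKOKOKOOKOKOKOOKO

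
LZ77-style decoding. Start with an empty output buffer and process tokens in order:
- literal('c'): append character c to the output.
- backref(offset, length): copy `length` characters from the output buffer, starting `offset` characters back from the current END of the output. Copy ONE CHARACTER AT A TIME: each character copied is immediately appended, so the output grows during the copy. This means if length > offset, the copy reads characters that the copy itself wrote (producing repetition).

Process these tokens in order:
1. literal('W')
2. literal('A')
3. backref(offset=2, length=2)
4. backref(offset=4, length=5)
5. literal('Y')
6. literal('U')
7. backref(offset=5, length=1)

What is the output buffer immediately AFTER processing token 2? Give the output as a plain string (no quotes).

Token 1: literal('W'). Output: "W"
Token 2: literal('A'). Output: "WA"

Answer: WA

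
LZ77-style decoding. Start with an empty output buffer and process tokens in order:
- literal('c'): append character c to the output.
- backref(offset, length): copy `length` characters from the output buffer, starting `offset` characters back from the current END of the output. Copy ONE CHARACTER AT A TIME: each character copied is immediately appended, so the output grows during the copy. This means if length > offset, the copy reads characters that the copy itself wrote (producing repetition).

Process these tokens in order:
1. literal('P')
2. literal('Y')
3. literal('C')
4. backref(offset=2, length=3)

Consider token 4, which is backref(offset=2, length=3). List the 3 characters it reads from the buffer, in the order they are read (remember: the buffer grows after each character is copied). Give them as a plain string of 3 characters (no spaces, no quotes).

Token 1: literal('P'). Output: "P"
Token 2: literal('Y'). Output: "PY"
Token 3: literal('C'). Output: "PYC"
Token 4: backref(off=2, len=3). Buffer before: "PYC" (len 3)
  byte 1: read out[1]='Y', append. Buffer now: "PYCY"
  byte 2: read out[2]='C', append. Buffer now: "PYCYC"
  byte 3: read out[3]='Y', append. Buffer now: "PYCYCY"

Answer: YCY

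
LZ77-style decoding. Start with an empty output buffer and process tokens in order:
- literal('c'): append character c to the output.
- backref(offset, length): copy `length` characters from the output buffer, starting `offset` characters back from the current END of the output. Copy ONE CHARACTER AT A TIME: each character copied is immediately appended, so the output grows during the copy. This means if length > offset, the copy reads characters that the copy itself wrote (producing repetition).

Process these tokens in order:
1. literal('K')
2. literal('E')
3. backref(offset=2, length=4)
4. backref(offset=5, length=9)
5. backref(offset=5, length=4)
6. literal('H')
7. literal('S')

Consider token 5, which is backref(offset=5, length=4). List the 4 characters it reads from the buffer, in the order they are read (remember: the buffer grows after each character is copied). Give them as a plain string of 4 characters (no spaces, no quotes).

Token 1: literal('K'). Output: "K"
Token 2: literal('E'). Output: "KE"
Token 3: backref(off=2, len=4) (overlapping!). Copied 'KEKE' from pos 0. Output: "KEKEKE"
Token 4: backref(off=5, len=9) (overlapping!). Copied 'EKEKEEKEK' from pos 1. Output: "KEKEKEEKEKEEKEK"
Token 5: backref(off=5, len=4). Buffer before: "KEKEKEEKEKEEKEK" (len 15)
  byte 1: read out[10]='E', append. Buffer now: "KEKEKEEKEKEEKEKE"
  byte 2: read out[11]='E', append. Buffer now: "KEKEKEEKEKEEKEKEE"
  byte 3: read out[12]='K', append. Buffer now: "KEKEKEEKEKEEKEKEEK"
  byte 4: read out[13]='E', append. Buffer now: "KEKEKEEKEKEEKEKEEKE"

Answer: EEKE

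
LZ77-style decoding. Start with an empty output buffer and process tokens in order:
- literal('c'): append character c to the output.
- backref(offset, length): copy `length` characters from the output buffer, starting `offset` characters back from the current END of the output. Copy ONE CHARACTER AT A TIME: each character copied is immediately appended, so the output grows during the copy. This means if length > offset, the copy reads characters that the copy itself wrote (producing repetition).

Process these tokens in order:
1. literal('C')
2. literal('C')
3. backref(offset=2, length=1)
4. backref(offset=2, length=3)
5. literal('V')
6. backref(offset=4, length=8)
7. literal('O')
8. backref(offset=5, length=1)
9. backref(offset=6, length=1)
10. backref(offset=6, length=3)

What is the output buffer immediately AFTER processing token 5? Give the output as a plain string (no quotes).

Answer: CCCCCCV

Derivation:
Token 1: literal('C'). Output: "C"
Token 2: literal('C'). Output: "CC"
Token 3: backref(off=2, len=1). Copied 'C' from pos 0. Output: "CCC"
Token 4: backref(off=2, len=3) (overlapping!). Copied 'CCC' from pos 1. Output: "CCCCCC"
Token 5: literal('V'). Output: "CCCCCCV"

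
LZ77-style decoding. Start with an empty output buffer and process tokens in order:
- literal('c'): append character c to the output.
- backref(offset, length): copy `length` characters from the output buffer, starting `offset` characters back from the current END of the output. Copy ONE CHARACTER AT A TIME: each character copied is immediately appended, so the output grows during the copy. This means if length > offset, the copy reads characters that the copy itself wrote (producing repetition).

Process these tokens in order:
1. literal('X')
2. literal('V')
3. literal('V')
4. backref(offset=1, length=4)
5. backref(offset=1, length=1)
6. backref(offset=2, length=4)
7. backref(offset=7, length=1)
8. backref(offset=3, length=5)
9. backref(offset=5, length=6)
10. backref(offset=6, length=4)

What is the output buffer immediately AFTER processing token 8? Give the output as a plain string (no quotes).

Token 1: literal('X'). Output: "X"
Token 2: literal('V'). Output: "XV"
Token 3: literal('V'). Output: "XVV"
Token 4: backref(off=1, len=4) (overlapping!). Copied 'VVVV' from pos 2. Output: "XVVVVVV"
Token 5: backref(off=1, len=1). Copied 'V' from pos 6. Output: "XVVVVVVV"
Token 6: backref(off=2, len=4) (overlapping!). Copied 'VVVV' from pos 6. Output: "XVVVVVVVVVVV"
Token 7: backref(off=7, len=1). Copied 'V' from pos 5. Output: "XVVVVVVVVVVVV"
Token 8: backref(off=3, len=5) (overlapping!). Copied 'VVVVV' from pos 10. Output: "XVVVVVVVVVVVVVVVVV"

Answer: XVVVVVVVVVVVVVVVVV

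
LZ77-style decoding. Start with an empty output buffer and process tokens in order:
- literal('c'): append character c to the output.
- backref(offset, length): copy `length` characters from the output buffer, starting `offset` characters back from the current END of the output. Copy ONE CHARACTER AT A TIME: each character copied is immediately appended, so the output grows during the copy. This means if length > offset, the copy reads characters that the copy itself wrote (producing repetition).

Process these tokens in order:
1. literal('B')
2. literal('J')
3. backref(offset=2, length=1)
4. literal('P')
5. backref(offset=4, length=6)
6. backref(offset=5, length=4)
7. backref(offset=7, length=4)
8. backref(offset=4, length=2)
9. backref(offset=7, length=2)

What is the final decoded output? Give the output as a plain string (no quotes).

Answer: BJBPBJBPBJJBPBPBJJPBBP

Derivation:
Token 1: literal('B'). Output: "B"
Token 2: literal('J'). Output: "BJ"
Token 3: backref(off=2, len=1). Copied 'B' from pos 0. Output: "BJB"
Token 4: literal('P'). Output: "BJBP"
Token 5: backref(off=4, len=6) (overlapping!). Copied 'BJBPBJ' from pos 0. Output: "BJBPBJBPBJ"
Token 6: backref(off=5, len=4). Copied 'JBPB' from pos 5. Output: "BJBPBJBPBJJBPB"
Token 7: backref(off=7, len=4). Copied 'PBJJ' from pos 7. Output: "BJBPBJBPBJJBPBPBJJ"
Token 8: backref(off=4, len=2). Copied 'PB' from pos 14. Output: "BJBPBJBPBJJBPBPBJJPB"
Token 9: backref(off=7, len=2). Copied 'BP' from pos 13. Output: "BJBPBJBPBJJBPBPBJJPBBP"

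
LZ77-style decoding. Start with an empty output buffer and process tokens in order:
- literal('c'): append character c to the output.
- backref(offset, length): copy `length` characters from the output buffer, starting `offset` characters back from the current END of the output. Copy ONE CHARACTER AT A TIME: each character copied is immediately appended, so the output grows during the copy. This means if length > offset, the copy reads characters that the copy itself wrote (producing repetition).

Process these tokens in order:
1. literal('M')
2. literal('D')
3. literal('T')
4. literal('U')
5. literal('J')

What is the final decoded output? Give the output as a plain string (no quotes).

Answer: MDTUJ

Derivation:
Token 1: literal('M'). Output: "M"
Token 2: literal('D'). Output: "MD"
Token 3: literal('T'). Output: "MDT"
Token 4: literal('U'). Output: "MDTU"
Token 5: literal('J'). Output: "MDTUJ"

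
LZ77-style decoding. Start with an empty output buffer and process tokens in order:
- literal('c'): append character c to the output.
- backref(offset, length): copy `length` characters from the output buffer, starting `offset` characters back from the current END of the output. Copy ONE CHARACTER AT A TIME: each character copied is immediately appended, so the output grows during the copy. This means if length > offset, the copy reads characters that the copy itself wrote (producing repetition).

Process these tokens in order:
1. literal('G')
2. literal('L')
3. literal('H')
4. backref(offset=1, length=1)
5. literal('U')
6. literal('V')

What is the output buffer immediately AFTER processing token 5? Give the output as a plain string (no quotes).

Answer: GLHHU

Derivation:
Token 1: literal('G'). Output: "G"
Token 2: literal('L'). Output: "GL"
Token 3: literal('H'). Output: "GLH"
Token 4: backref(off=1, len=1). Copied 'H' from pos 2. Output: "GLHH"
Token 5: literal('U'). Output: "GLHHU"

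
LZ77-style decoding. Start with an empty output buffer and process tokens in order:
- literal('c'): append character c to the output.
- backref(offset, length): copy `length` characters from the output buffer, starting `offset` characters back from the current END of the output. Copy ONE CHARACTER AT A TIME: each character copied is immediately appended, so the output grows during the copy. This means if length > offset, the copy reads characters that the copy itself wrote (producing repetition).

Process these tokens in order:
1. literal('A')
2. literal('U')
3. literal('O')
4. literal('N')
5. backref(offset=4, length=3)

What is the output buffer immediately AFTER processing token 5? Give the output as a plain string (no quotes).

Answer: AUONAUO

Derivation:
Token 1: literal('A'). Output: "A"
Token 2: literal('U'). Output: "AU"
Token 3: literal('O'). Output: "AUO"
Token 4: literal('N'). Output: "AUON"
Token 5: backref(off=4, len=3). Copied 'AUO' from pos 0. Output: "AUONAUO"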